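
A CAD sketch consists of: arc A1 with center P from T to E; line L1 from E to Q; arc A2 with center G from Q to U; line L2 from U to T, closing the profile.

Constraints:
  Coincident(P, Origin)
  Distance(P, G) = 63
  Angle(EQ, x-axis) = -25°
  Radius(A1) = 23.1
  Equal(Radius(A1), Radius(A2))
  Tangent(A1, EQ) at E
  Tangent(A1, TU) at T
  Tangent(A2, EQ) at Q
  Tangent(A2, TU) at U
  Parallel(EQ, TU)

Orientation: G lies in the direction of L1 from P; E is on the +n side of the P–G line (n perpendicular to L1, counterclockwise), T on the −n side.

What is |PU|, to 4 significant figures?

67.10

The slot axis is L1's direction at -25.0°, so u = (cos -25.0°, sin -25.0°) = (0.9063, -0.4226) and n = (−sin -25.0°, cos -25.0°) = (0.4226, 0.9063). P is at the origin and G lies 63.0 along u from P, so G = 63.0·u = (57.10, -26.62). Tangency of A1 to both parallel lines with radius 23.1 puts E and T at P ± 23.1·n: E = (9.762, 20.94), T = (-9.762, -20.94). Equal radii place Q and U the same way about G: Q = G + 23.1·n = (66.86, -5.689), U = G − 23.1·n = (47.33, -47.56). Then |PU| = |U − P| = 67.10.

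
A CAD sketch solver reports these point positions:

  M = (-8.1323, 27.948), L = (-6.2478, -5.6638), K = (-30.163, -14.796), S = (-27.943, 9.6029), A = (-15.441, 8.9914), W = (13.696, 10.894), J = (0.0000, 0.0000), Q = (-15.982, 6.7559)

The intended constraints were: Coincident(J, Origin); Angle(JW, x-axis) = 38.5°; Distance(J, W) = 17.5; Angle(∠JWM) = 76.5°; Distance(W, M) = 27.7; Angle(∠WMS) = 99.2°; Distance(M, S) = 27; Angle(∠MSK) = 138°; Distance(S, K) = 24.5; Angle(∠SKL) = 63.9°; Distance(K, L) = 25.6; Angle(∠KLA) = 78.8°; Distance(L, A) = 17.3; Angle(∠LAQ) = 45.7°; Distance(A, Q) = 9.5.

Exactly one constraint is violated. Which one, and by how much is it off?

Distance(A, Q) = 9.5 — off by 7.20.

J = (0.00, 0.00) ✓; JW at 38.50° ✓; |JW| = 17.50 ✓; ∠JWM = 76.50° ✓; |WM| = 27.70 ✓; ∠WMS = 99.20° ✓; |MS| = 27.00 ✓; ∠MSK = 138.0° ✓; |SK| = 24.50 ✓; ∠SKL = 63.90° ✓; |KL| = 25.60 ✓; ∠KLA = 78.80° ✓; |LA| = 17.30 ✓; ∠LAQ = 45.70° ✓; |AQ| = 2.300 ✗.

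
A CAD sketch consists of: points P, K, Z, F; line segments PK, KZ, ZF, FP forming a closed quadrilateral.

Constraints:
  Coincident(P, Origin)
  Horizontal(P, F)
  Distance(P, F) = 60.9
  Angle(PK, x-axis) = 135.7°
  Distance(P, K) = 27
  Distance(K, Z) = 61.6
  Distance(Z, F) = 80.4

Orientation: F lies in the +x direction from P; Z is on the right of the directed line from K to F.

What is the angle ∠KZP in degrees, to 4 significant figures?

21.41°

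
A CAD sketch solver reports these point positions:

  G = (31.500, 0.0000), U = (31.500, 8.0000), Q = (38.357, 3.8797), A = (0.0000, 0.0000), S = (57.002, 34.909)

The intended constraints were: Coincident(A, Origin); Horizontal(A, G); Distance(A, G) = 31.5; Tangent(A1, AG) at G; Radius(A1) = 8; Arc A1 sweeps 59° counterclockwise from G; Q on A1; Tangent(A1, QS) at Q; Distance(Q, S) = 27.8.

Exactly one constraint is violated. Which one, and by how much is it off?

Distance(Q, S) = 27.8 — off by 8.40.

A = (0.00, 0.00) ✓; A.y = 0.00, G.y = 0.00 ✓; |AG| = 31.50 ✓; ∠(UG, GA) = 90.00° ✓; |UG| = 8.000 ✓; bearing(U→Q) − bearing(U→G) = 59.00° ✓; |UQ| = 8.000 ✓; ∠(UQ, QS) = 90.00° ✓; |QS| = 36.20 ✗.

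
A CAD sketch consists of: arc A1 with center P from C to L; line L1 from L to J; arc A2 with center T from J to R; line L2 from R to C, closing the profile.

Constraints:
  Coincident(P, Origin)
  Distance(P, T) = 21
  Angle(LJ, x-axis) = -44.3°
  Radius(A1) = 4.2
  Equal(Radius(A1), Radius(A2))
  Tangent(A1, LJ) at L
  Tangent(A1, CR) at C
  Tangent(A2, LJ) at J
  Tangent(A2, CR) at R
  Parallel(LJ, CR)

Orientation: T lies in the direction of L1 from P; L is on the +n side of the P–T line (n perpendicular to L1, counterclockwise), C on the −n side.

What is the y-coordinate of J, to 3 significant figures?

-11.7

The slot axis is L1's direction at -44.3°, so u = (cos -44.3°, sin -44.3°) = (0.716, -0.698) and n = (−sin -44.3°, cos -44.3°) = (0.698, 0.716). P is at the origin and T lies 21.0 along u from P, so T = 21.0·u = (15.0, -14.7). Tangency of A1 to both parallel lines with radius 4.2 puts L and C at P ± 4.2·n: L = (2.93, 3.01), C = (-2.93, -3.01). Equal radii place J and R the same way about T: J = T + 4.2·n = (18.0, -11.7), R = T − 4.2·n = (12.1, -17.7). So J.y = -11.7.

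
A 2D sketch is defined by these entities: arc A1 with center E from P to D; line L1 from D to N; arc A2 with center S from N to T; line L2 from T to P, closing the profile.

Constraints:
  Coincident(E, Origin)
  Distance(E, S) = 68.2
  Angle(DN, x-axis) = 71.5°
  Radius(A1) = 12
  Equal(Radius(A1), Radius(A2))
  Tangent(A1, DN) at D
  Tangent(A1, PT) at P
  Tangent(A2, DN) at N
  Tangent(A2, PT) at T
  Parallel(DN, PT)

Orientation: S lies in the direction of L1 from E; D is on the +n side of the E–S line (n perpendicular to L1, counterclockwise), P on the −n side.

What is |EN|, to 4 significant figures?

69.25

Tangency of A1 to both parallel lines with radius 12.0 puts D and P at E ± 12.0·n: D = (-11.38, 3.808), P = (11.38, -3.808). Equal radii place N and T the same way about S: N = S + 12.0·n = (10.26, 68.48), T = S − 12.0·n = (33.02, 60.87). Then |EN| = |N − E| = 69.25.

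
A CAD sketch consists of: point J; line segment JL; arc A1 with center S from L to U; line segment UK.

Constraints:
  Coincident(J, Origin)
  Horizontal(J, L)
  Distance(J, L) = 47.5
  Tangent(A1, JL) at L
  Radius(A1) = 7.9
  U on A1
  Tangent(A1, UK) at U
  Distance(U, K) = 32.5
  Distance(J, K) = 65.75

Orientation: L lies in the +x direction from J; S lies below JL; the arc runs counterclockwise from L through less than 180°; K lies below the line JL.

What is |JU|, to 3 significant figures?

41.5

Checks: |SU| = 7.900 ✓; ∠(SU, UK) = 90.00° ✓; |UK| = 32.50 ✓; |JK| = 65.75 ✓.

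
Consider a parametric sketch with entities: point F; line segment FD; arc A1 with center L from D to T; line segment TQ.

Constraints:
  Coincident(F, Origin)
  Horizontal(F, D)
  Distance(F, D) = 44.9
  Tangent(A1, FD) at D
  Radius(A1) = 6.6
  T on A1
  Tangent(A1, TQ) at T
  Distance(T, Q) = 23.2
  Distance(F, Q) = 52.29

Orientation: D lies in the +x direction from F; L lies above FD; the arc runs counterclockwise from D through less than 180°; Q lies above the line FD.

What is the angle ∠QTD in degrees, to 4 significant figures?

124.1°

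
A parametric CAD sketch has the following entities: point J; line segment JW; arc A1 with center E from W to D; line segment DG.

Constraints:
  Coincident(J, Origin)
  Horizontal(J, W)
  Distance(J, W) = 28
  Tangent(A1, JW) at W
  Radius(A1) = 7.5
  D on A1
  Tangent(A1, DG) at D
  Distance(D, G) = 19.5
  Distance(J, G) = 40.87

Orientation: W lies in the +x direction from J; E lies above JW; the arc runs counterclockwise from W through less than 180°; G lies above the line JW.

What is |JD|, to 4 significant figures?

36.48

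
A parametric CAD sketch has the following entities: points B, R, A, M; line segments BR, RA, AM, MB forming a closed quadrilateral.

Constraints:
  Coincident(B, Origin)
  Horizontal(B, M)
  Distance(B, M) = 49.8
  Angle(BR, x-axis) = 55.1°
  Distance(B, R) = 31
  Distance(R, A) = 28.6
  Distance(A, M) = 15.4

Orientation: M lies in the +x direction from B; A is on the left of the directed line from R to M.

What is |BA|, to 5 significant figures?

46.346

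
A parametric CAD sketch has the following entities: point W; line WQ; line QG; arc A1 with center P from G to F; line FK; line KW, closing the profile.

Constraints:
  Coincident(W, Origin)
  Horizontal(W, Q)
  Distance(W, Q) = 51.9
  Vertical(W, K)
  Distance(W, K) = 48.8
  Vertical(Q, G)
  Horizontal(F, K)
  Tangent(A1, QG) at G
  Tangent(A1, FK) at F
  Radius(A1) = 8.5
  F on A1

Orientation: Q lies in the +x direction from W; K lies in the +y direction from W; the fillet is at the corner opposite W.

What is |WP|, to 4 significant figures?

59.23

WK is vertical with |WK| = 48.8 and K on the +y side, so K = (0.000, 48.80). The virtual corner opposite W is at (51.90, 48.80). A1 meets QG tangentially, so PG is at right angles to QG and since A1 is tangent to FK there, PF ⟂ FK, with radius 8.5, so the center P sits 8.5 in from both sides at P = (43.40, 40.30). Then |WP| = |P − W| = 59.23.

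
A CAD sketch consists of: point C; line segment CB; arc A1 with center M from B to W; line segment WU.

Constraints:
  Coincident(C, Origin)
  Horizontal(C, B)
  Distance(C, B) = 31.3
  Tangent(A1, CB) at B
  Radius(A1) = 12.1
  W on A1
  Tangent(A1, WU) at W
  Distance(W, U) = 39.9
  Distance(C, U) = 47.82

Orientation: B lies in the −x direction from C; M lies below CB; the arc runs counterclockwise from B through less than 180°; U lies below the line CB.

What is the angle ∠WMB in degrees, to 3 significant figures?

140°

Checks: |MW| = 12.10 ✓; ∠(MW, WU) = 90.00° ✓; |WU| = 39.90 ✓; |CU| = 47.82 ✓.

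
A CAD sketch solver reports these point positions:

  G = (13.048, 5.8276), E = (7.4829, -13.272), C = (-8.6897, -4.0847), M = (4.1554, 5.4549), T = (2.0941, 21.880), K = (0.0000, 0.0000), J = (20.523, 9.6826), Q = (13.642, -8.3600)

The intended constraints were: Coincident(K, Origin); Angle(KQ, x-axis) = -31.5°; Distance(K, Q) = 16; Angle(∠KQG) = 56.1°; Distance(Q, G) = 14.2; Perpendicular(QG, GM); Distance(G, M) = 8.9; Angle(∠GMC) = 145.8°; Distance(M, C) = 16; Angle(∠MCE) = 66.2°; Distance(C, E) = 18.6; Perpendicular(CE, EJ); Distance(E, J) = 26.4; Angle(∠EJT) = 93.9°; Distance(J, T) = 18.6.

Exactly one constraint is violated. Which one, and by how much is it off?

Distance(J, T) = 18.6 — off by 3.50.

K = (0.00, 0.00) ✓; KQ at -31.50° ✓; |KQ| = 16.00 ✓; ∠KQG = 56.10° ✓; |QG| = 14.20 ✓; ∠(QG, GM) = 90.00° ✓; |GM| = 8.900 ✓; ∠GMC = 145.8° ✓; |MC| = 16.00 ✓; ∠MCE = 66.20° ✓; |CE| = 18.60 ✓; ∠(CE, EJ) = 90.00° ✓; |EJ| = 26.40 ✓; ∠EJT = 93.90° ✓; |JT| = 22.10 ✗.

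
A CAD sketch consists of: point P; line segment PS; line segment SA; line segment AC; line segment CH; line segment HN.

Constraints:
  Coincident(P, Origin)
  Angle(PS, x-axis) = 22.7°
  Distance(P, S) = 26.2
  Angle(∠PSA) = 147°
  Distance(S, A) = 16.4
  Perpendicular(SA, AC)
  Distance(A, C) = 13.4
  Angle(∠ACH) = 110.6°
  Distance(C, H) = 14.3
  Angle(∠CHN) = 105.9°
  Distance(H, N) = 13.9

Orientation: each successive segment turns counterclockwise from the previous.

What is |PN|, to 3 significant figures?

18.1

P is at the origin; PS runs at 22.7° with length 26.2, so S = (24.2, 10.1). ∠PSA = 147.0° gives SA at 55.7° from the x-axis; with |SA| = 16.4, A = (33.4, 23.7). The perpendicularity gives AC at right angles to SA, so AC runs at 146°; with |AC| = 13.4, C = (22.3, 31.2). ∠ACH = 110.6° gives CH at -145° from the x-axis; with |CH| = 14.3, H = (10.6, 23.0). ∠CHN = 105.9° gives HN at -70.8° from the x-axis; with |HN| = 13.9, N = (15.2, 9.86). Then |PN| = |N − P| = 18.1.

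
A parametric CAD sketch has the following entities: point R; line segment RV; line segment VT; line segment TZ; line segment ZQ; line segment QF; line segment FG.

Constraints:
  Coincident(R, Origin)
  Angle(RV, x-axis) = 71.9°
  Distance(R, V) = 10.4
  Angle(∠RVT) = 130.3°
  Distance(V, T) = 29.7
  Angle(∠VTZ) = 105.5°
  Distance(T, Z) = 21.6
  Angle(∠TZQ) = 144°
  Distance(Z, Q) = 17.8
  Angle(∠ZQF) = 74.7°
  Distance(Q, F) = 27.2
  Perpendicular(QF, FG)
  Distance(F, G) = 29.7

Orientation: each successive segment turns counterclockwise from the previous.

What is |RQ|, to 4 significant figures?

46.55

∠VTZ = 105.5° gives TZ at -163.9° from the x-axis; with |TZ| = 21.6, Z = (-33.08, 29.19). ∠TZQ = 144.0° gives ZQ at -127.9° from the x-axis; with |ZQ| = 17.8, Q = (-44.02, 15.15). Then |RQ| = |Q − R| = 46.55.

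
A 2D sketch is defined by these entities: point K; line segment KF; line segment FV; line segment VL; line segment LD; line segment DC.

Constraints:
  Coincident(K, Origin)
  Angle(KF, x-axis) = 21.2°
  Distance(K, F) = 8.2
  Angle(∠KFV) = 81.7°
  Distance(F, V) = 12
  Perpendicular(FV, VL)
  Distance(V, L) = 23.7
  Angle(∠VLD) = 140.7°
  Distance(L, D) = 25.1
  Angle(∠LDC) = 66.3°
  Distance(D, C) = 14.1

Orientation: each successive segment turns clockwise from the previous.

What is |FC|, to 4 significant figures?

32.25

K is at the origin; KF runs at 21.2° with length 8.2, so F = (7.645, 2.965). ∠KFV = 81.7° gives FV at -77.10° from the x-axis; with |FV| = 12.0, V = (10.32, -8.732). FV ⟂ VL, so VL runs at -167.1°; with |VL| = 23.7, L = (-12.78, -14.02). ∠VLD = 140.7° gives LD at 153.6° from the x-axis; with |LD| = 25.1, D = (-35.26, -2.862). ∠LDC = 66.3° gives DC at 39.90° from the x-axis; with |DC| = 14.1, C = (-24.44, 6.182). Then |FC| = |C − F| = 32.25.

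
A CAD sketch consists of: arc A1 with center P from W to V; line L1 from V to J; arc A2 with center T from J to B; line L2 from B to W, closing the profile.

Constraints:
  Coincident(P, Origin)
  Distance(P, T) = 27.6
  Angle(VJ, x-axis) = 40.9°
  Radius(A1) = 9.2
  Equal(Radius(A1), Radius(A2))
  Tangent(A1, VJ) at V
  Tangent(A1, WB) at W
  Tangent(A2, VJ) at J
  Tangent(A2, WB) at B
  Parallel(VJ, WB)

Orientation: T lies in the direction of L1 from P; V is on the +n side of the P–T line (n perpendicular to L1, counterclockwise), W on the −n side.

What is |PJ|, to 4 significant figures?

29.09

The slot axis is L1's direction at 40.9°, so u = (cos 40.9°, sin 40.9°) = (0.7559, 0.6547) and n = (−sin 40.9°, cos 40.9°) = (-0.6547, 0.7559). P is at the origin and T lies 27.6 along u from P, so T = 27.6·u = (20.86, 18.07). Tangency of A1 to both parallel lines with radius 9.2 puts V and W at P ± 9.2·n: V = (-6.024, 6.954), W = (6.024, -6.954). Equal radii place J and B the same way about T: J = T + 9.2·n = (14.84, 25.02), B = T − 9.2·n = (26.89, 11.12). Then |PJ| = |J − P| = 29.09.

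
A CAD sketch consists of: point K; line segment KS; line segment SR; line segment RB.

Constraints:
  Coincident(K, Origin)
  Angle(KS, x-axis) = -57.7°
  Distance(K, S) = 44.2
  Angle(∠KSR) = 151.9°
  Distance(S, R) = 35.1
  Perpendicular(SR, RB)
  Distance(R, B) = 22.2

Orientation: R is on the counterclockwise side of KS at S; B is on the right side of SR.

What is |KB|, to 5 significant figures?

85.673

K is at the origin; KS runs at -57.7° with length 44.2, so S = 44.2·(cos -57.7°, sin -57.7°) = (23.618, -37.361). ∠KSR = 151.9°, so SR runs at -57.7° + (180° − 151.9°) = -29.600° from the x-axis; with |SR| = 35.1, R = S + 35.1·(cos -29.600°, sin -29.600°) = (54.138, -54.698). SR ⟂ RB; with |RB| = 22.2 on the right of SR, B = R + 22.2·(-0.49394, -0.86949) = (43.172, -74.001). Then |KB| = |B − K| = 85.673.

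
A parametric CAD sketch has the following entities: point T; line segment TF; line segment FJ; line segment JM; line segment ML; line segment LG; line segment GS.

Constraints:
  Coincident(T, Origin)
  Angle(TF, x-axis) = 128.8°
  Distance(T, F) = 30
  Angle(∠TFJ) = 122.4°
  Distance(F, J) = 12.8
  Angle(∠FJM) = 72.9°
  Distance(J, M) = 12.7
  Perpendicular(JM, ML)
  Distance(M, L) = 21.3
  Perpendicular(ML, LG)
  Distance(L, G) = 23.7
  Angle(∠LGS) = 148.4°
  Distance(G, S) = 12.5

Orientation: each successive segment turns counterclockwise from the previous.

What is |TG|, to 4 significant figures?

43.72

T is at the origin; TF runs at 128.8° with length 30.0, so F = (-18.80, 23.38). ∠TFJ = 122.4° gives FJ at -173.6° from the x-axis; with |FJ| = 12.8, J = (-31.52, 21.95). ∠FJM = 72.9° gives JM at -66.50° from the x-axis; with |JM| = 12.7, M = (-26.45, 10.31). The perpendicularity gives ML at right angles to JM, so ML runs at 23.50°; with |ML| = 21.3, L = (-6.921, 18.80). ML ⟂ LG, so LG runs at 113.5°; with |LG| = 23.7, G = (-16.37, 40.53). Then |TG| = |G − T| = 43.72.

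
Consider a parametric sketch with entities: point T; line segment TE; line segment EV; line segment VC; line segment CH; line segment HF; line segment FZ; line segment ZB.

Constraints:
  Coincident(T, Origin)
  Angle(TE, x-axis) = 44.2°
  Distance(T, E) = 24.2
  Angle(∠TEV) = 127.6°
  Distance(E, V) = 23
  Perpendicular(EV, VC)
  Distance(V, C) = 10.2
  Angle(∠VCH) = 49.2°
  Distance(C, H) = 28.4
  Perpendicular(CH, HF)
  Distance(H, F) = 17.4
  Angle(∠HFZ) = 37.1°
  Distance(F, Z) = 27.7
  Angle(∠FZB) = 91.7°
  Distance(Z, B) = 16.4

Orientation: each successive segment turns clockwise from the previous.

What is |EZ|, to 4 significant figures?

12.66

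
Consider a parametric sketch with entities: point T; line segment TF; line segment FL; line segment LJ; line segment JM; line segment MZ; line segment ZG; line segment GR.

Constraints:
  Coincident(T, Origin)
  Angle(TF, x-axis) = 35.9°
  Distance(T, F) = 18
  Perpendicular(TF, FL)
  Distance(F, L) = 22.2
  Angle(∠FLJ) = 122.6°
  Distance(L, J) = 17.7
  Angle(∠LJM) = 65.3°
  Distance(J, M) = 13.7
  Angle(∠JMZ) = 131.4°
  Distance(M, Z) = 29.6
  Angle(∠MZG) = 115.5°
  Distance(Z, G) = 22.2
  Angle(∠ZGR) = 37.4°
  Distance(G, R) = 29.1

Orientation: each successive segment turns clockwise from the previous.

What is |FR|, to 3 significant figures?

12.9

T is at the origin; TF runs at 35.9° with length 18.0, so F = (14.6, 10.6). TF is perpendicular to FL, so FL runs at -54.1°; with |FL| = 22.2, L = (27.6, -7.43). ∠FLJ = 122.6° gives LJ at -112° from the x-axis; with |LJ| = 17.7, J = (21.1, -23.9). ∠LJM = 65.3° gives JM at 134° from the x-axis; with |JM| = 13.7, M = (11.6, -14.0). ∠JMZ = 131.4° gives MZ at 85.2° from the x-axis; with |MZ| = 29.6, Z = (14.1, 15.5). ∠MZG = 115.5° gives ZG at 20.7° from the x-axis; with |ZG| = 22.2, G = (34.9, 23.3). ∠ZGR = 37.4° gives GR at -122° from the x-axis; with |GR| = 29.1, R = (19.5, -1.37). Then |FR| = |R − F| = 12.9.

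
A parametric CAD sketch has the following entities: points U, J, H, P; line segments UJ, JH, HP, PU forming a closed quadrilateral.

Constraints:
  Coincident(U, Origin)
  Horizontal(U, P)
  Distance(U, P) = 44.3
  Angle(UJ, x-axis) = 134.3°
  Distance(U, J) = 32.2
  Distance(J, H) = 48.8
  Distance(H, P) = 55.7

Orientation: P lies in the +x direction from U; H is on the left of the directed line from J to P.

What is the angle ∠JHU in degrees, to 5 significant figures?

36.696°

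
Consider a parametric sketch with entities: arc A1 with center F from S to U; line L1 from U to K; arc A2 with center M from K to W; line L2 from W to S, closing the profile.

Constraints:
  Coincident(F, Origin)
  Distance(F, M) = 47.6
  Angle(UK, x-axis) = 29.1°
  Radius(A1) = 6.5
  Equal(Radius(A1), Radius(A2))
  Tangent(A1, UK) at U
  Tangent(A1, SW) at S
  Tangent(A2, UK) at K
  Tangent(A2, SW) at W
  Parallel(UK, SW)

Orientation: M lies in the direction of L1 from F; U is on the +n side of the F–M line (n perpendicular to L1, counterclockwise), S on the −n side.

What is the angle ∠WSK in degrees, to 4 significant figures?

15.28°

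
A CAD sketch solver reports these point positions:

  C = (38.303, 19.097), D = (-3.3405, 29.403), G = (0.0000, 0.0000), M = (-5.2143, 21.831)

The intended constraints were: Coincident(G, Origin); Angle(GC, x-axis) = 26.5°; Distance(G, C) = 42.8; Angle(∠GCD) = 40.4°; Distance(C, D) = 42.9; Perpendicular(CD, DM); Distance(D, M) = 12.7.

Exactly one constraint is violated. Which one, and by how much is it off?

Distance(D, M) = 12.7 — off by 4.90.

G = (0.00, 0.00) ✓; GC at 26.50° ✓; |GC| = 42.80 ✓; ∠GCD = 40.40° ✓; |CD| = 42.90 ✓; ∠(CD, DM) = 90.00° ✓; |DM| = 7.800 ✗.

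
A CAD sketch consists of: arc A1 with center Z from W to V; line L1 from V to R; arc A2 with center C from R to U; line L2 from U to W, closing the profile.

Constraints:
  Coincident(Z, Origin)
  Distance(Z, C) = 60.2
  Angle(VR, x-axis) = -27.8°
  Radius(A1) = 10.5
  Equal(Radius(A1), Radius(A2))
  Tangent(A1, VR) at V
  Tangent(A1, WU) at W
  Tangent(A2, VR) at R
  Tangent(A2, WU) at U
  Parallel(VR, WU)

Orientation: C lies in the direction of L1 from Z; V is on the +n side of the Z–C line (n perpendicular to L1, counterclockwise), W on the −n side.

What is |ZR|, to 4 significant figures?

61.11

The slot axis is L1's direction at -27.8°, so u = (cos -27.8°, sin -27.8°) = (0.8846, -0.4664) and n = (−sin -27.8°, cos -27.8°) = (0.4664, 0.8846). Z is at the origin and C lies 60.2 along u from Z, so C = 60.2·u = (53.25, -28.08). Tangency of A1 to both parallel lines with radius 10.5 puts V and W at Z ± 10.5·n: V = (4.897, 9.288), W = (-4.897, -9.288). Equal radii place R and U the same way about C: R = C + 10.5·n = (58.15, -18.79), U = C − 10.5·n = (48.35, -37.36). Then |ZR| = |R − Z| = 61.11.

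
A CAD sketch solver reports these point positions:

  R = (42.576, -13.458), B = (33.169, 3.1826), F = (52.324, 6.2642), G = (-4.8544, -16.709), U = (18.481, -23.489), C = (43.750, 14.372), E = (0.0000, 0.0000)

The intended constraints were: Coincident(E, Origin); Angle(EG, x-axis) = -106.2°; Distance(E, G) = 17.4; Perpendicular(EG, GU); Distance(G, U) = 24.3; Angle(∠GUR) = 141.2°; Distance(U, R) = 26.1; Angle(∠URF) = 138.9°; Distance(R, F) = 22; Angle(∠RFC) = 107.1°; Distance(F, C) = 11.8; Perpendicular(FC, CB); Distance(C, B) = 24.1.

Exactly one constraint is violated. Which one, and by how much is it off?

Distance(C, B) = 24.1 — off by 8.70.

E = (0.00, 0.00) ✓; EG at -106.2° ✓; |EG| = 17.40 ✓; ∠(EG, GU) = 90.00° ✓; |GU| = 24.30 ✓; ∠GUR = 141.2° ✓; |UR| = 26.10 ✓; ∠URF = 138.9° ✓; |RF| = 22.00 ✓; ∠RFC = 107.1° ✓; |FC| = 11.80 ✓; ∠(FC, CB) = 90.00° ✓; |CB| = 15.40 ✗.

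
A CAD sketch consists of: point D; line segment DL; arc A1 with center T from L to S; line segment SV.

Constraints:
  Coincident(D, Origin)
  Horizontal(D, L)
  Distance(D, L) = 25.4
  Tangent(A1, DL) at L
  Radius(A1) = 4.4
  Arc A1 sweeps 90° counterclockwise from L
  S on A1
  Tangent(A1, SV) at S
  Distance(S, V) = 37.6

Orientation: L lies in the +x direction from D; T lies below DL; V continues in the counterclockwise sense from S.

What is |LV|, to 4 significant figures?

42.23

On A1, L sits at bearing 90° from T; a 90° counterclockwise sweep puts S at bearing 180°, so S = T + 4.4·(cos 180°, sin 180°) = (21.00, -4.400). Since A1 is tangent to SV there, TS ⟂ SV, so SV runs along (−sin 180°, cos 180°); with |SV| = 37.6, V = (21.00, -42.00). Then |LV| = |V − L| = 42.23.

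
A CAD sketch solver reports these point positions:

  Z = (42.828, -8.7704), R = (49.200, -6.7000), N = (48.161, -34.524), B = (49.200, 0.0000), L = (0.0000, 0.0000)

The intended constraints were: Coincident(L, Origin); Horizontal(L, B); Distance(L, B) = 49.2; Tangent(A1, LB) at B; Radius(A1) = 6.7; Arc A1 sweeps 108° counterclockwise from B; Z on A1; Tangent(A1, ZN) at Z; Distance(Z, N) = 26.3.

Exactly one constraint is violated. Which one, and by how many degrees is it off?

Tangent(A1, ZN) at Z — off by 6.30°.

L = (0.00, 0.00) ✓; L.y = 0.00, B.y = 0.00 ✓; |LB| = 49.20 ✓; ∠(RB, BL) = 90.00° ✓; |RB| = 6.700 ✓; bearing(R→Z) − bearing(R→B) = 108.0° ✓; |RZ| = 6.700 ✓; ∠(RZ, ZN) = 96.30° ✗; |ZN| = 26.30 ✓.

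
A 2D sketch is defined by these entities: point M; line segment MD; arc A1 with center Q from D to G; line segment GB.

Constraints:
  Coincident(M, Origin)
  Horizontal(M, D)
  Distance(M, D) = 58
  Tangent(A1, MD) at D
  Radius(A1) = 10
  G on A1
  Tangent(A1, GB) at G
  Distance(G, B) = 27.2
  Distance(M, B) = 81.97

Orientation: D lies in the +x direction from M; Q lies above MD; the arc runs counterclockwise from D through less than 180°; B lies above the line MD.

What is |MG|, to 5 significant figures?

68.057

Checks: |QG| = 10.00 ✓; ∠(QG, GB) = 90.00° ✓; |GB| = 27.20 ✓; |MB| = 81.97 ✓.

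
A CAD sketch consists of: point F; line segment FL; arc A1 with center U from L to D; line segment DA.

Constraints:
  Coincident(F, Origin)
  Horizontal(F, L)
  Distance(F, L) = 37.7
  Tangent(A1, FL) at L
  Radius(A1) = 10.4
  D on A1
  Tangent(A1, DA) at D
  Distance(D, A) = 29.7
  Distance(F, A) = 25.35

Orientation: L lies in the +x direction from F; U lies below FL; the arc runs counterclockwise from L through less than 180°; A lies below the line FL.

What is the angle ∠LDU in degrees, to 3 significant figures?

67.9°

F is at the origin; FL is horizontal with |FL| = 37.7 and L on the +x side, so L = (37.7, 0.00). The tangent condition forces UL to be normal to FL, so U = L + (0, -10.4) = (37.7, -10.4). Since UD ⟂ DA (tangency), |UA| = √(10.4² + 29.7²) = 31.5 regardless of where D sits on A1. So A lies on both circle(F, 25.35) and circle(U, 31.5); the below-FL intersection is A = (9.15, -23.6). D is the foot of the tangent from A: D = (30.5, -2.94).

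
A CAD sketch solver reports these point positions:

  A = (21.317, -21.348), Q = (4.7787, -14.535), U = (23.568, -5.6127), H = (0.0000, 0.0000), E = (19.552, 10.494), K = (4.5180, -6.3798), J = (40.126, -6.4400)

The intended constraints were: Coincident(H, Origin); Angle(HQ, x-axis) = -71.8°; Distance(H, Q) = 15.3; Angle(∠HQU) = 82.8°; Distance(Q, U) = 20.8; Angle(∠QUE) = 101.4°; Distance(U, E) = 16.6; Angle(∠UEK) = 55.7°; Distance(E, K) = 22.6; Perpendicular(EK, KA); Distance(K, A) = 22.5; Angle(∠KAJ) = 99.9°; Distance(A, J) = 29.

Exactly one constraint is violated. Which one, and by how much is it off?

Distance(A, J) = 29 — off by 5.00.

H = (0.00, 0.00) ✓; HQ at -71.80° ✓; |HQ| = 15.30 ✓; ∠HQU = 82.80° ✓; |QU| = 20.80 ✓; ∠QUE = 101.4° ✓; |UE| = 16.60 ✓; ∠UEK = 55.70° ✓; |EK| = 22.60 ✓; ∠(EK, KA) = 90.00° ✓; |KA| = 22.50 ✓; ∠KAJ = 99.90° ✓; |AJ| = 24.00 ✗.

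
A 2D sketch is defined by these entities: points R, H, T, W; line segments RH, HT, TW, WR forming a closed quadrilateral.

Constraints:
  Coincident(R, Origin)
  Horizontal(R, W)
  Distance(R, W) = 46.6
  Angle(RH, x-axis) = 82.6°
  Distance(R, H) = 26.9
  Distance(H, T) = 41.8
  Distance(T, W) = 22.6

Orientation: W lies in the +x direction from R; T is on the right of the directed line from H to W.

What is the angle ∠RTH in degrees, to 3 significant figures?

39.1°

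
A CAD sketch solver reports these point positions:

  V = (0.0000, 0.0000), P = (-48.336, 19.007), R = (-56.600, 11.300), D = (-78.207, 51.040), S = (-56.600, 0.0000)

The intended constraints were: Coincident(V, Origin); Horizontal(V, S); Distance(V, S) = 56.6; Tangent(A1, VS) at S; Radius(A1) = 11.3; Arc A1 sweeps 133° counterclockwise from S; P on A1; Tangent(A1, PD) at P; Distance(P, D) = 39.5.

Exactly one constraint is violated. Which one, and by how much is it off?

Distance(P, D) = 39.5 — off by 4.30.

V = (0.00, 0.00) ✓; V.y = 0.00, S.y = 0.00 ✓; |VS| = 56.60 ✓; ∠(RS, SV) = 90.00° ✓; |RS| = 11.30 ✓; bearing(R→P) − bearing(R→S) = 133.0° ✓; |RP| = 11.30 ✓; ∠(RP, PD) = 90.00° ✓; |PD| = 43.80 ✗.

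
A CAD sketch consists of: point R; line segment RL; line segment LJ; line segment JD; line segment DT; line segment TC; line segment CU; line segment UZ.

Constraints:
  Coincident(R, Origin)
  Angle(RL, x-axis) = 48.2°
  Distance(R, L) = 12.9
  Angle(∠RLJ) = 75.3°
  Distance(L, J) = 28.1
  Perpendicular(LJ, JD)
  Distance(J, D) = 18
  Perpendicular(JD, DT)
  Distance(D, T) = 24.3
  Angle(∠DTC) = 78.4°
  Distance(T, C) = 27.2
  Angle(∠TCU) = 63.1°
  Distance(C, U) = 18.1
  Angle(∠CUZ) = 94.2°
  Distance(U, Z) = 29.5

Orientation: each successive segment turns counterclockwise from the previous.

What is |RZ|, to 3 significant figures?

14.9

∠TCU = 63.1° gives CU at -169° from the x-axis; with |CU| = 18.1, U = (-13.5, 18.0). ∠CUZ = 94.2° gives UZ at -82.8° from the x-axis; with |UZ| = 29.5, Z = (-9.76, -11.3). Then |RZ| = |Z − R| = 14.9.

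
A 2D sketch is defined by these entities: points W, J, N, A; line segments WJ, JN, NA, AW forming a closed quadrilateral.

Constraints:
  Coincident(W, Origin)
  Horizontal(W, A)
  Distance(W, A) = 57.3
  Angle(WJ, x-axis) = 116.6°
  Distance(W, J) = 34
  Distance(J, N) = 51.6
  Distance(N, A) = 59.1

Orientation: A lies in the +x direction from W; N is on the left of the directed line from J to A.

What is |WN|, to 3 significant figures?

61.5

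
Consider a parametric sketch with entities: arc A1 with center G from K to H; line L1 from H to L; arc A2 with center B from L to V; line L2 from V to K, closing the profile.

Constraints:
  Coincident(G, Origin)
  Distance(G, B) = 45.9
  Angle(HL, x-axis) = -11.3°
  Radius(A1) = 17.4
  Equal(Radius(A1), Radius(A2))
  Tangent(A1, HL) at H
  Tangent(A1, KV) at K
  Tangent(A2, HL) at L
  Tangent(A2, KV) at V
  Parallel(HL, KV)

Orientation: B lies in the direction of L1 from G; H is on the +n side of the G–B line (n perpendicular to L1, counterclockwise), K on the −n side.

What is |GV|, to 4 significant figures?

49.09

The slot axis is L1's direction at -11.3°, so u = (cos -11.3°, sin -11.3°) = (0.9806, -0.1959) and n = (−sin -11.3°, cos -11.3°) = (0.1959, 0.9806). G is at the origin and B lies 45.9 along u from G, so B = 45.9·u = (45.01, -8.994). Tangency of A1 to both parallel lines with radius 17.4 puts H and K at G ± 17.4·n: H = (3.409, 17.06), K = (-3.409, -17.06). Equal radii place L and V the same way about B: L = B + 17.4·n = (48.42, 8.069), V = B − 17.4·n = (41.60, -26.06). Then |GV| = |V − G| = 49.09.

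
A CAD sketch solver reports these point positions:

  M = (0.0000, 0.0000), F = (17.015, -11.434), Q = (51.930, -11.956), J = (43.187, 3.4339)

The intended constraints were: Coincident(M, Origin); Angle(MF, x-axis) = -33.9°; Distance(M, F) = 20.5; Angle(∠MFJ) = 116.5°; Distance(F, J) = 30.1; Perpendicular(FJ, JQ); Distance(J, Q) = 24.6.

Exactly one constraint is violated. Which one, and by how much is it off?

Distance(J, Q) = 24.6 — off by 6.90.

M = (0.00, 0.00) ✓; MF at -33.90° ✓; |MF| = 20.50 ✓; ∠MFJ = 116.5° ✓; |FJ| = 30.10 ✓; ∠(FJ, JQ) = 90.00° ✓; |JQ| = 17.70 ✗.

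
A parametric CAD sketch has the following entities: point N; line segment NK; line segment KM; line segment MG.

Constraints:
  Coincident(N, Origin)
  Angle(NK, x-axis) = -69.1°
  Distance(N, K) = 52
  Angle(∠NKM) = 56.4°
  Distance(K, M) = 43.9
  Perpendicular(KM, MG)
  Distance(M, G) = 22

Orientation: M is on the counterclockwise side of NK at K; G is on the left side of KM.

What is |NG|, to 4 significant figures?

26.13

N is at the origin; NK runs at -69.1° with length 52.0, so K = 52.0·(cos -69.1°, sin -69.1°) = (18.55, -48.58). ∠NKM = 56.4°, so KM runs at -69.1° + (180° − 56.4°) = 54.50° from the x-axis; with |KM| = 43.9, M = K + 43.9·(cos 54.50°, sin 54.50°) = (44.04, -12.84). KM is perpendicular to MG; with |MG| = 22.0 on the left of KM, G = M + 22.0·(-0.8141, 0.5807) = (26.13, -0.06350). Then |NG| = |G − N| = 26.13.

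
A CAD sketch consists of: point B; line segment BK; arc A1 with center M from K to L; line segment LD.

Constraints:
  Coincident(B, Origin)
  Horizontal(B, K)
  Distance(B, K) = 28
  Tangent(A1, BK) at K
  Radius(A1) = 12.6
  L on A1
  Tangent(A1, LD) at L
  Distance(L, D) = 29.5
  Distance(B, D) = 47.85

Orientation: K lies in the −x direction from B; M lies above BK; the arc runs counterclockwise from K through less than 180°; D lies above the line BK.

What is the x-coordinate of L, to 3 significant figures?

-15.5

Checks: |BK| = 28.00 ✓; |ML| = 12.60 ✓; ∠(ML, LD) = 90.00° ✓; |LD| = 29.50 ✓; |BD| = 47.85 ✓.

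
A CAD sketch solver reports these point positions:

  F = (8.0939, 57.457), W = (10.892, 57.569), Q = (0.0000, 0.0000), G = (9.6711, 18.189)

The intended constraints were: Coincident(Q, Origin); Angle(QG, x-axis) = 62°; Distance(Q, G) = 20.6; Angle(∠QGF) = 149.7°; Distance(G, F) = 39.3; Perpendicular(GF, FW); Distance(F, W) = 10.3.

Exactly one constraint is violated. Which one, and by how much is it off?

Distance(F, W) = 10.3 — off by 7.50.

Q = (0.00, 0.00) ✓; QG at 62.00° ✓; |QG| = 20.60 ✓; ∠QGF = 149.7° ✓; |GF| = 39.30 ✓; ∠(GF, FW) = 90.01° ✓; |FW| = 2.800 ✗.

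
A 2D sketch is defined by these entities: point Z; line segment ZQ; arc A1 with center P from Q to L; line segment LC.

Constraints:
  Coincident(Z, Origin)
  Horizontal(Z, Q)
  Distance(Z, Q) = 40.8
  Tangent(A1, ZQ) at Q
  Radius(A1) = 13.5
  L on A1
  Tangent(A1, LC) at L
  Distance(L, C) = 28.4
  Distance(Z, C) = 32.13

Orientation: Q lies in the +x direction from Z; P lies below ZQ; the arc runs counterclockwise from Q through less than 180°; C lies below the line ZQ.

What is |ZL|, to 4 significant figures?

30.27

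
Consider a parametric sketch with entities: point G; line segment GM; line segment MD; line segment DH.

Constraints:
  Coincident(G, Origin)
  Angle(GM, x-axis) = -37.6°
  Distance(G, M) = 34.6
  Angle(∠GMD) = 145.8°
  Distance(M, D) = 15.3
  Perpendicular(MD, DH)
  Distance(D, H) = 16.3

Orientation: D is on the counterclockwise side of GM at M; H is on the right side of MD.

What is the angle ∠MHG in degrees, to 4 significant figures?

7.667°

∠GMD = 145.8°, so MD runs at -37.6° + (180° − 145.8°) = -3.400° from the x-axis; with |MD| = 15.3, D = M + 15.3·(cos -3.400°, sin -3.400°) = (42.69, -22.02). The perpendicularity gives DH at right angles to MD; with |DH| = 16.3 on the right of MD, H = D + 16.3·(-0.05931, -0.9982) = (41.72, -38.29). Then cos ∠MHG = HM·HG / (|HM||HG|), giving 7.667°.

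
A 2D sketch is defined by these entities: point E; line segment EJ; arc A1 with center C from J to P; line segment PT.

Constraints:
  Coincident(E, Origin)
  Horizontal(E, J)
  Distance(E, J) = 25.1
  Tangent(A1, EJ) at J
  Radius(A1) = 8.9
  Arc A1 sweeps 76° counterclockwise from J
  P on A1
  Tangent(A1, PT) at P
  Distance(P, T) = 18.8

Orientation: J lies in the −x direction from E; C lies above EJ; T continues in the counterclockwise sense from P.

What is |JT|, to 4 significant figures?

28.25

On A1, J sits at bearing -90° from C; a 76° counterclockwise sweep puts P at bearing -14°, so P = C + 8.9·(cos -14°, sin -14°) = (-16.46, 6.747). Tangency of A1 to PT means the radius CP is perpendicular to PT, so PT runs along (−sin -14°, cos -14°); with |PT| = 18.8, T = (-11.92, 24.99). Then |JT| = |T − J| = 28.25.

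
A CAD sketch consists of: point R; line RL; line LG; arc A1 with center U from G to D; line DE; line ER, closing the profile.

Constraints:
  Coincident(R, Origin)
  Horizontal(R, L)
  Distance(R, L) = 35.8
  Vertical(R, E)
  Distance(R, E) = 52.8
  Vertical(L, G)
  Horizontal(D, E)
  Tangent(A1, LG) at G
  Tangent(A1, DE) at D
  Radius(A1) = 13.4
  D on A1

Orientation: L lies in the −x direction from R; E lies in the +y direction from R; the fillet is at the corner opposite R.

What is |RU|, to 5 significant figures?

45.322

R is at the origin; RL is horizontal with |RL| = 35.8 and L on the −x side, so L = (-35.800, 0.0000). R and E share the same x with |RE| = 52.8 and E on the +y side, so E = (0.0000, 52.800). The virtual corner opposite R is at (-35.800, 52.800). Since A1 is tangent to LG there, UG ⟂ LG and tangency of A1 to DE means the radius UD is perpendicular to DE, with radius 13.4, so the center U sits 13.4 in from both sides at U = (-22.400, 39.400). Then |RU| = |U − R| = 45.322.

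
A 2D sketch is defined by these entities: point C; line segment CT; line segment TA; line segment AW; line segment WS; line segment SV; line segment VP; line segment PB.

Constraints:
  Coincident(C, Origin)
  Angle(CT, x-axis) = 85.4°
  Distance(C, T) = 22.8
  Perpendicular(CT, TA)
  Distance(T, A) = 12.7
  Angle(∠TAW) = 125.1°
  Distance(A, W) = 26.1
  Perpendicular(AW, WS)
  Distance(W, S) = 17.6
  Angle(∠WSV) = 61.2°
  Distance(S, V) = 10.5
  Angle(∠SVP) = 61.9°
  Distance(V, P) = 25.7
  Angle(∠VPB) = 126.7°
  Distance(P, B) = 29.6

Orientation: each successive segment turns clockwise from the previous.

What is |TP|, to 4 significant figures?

47.25

C is at the origin; CT runs at 85.4° with length 22.8, so T = (1.829, 22.73). The perpendicularity gives TA at right angles to CT, so TA runs at -4.600°; with |TA| = 12.7, A = (14.49, 21.71). ∠TAW = 125.1° gives AW at -59.50° from the x-axis; with |AW| = 26.1, W = (27.73, -0.7805). AW is perpendicular to WS, so WS runs at -149.5°; with |WS| = 17.6, S = (12.57, -9.713). ∠WSV = 61.2° gives SV at 91.70° from the x-axis; with |SV| = 10.5, V = (12.26, 0.7822). ∠SVP = 61.9° gives VP at -26.40° from the x-axis; with |VP| = 25.7, P = (35.28, -10.64). Then |TP| = |P − T| = 47.25.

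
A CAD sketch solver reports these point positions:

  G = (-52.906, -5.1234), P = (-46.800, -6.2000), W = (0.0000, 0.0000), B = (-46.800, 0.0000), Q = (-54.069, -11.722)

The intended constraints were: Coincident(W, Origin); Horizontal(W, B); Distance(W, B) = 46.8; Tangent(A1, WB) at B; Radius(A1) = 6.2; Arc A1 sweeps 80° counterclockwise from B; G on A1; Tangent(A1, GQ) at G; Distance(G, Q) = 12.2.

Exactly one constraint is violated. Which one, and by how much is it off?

Distance(G, Q) = 12.2 — off by 5.50.

W = (0.00, 0.00) ✓; W.y = 0.00, B.y = 0.00 ✓; |WB| = 46.80 ✓; ∠(PB, BW) = 90.00° ✓; |PB| = 6.200 ✓; bearing(P→G) − bearing(P→B) = 80.00° ✓; |PG| = 6.200 ✓; ∠(PG, GQ) = 90.00° ✓; |GQ| = 6.700 ✗.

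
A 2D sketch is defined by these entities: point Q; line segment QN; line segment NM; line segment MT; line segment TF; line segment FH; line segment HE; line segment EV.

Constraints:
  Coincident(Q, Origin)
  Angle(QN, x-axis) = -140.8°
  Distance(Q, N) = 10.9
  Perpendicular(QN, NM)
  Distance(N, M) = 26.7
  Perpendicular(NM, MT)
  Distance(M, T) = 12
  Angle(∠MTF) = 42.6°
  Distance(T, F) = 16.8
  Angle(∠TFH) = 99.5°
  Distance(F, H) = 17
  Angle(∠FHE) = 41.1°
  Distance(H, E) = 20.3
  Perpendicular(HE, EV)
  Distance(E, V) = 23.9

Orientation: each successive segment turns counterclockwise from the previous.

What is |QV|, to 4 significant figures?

4.328

Q is at the origin; QN runs at -140.8° with length 10.9, so N = (-8.447, -6.889). QN is perpendicular to NM, so NM runs at -50.80°; with |NM| = 26.7, M = (8.428, -27.58). The perpendicularity gives MT at right angles to NM, so MT runs at 39.20°; with |MT| = 12.0, T = (17.73, -20.00). ∠MTF = 42.6° gives TF at 176.6° from the x-axis; with |TF| = 16.8, F = (0.9572, -19.00). ∠TFH = 99.5° gives FH at -102.9° from the x-axis; with |FH| = 17.0, H = (-2.838, -35.57). ∠FHE = 41.1° gives HE at 36.00° from the x-axis; with |HE| = 20.3, E = (13.58, -23.64). HE is perpendicular to EV, so EV runs at 126.0°; with |EV| = 23.9, V = (-0.4631, -4.303). Then |QV| = |V − Q| = 4.328.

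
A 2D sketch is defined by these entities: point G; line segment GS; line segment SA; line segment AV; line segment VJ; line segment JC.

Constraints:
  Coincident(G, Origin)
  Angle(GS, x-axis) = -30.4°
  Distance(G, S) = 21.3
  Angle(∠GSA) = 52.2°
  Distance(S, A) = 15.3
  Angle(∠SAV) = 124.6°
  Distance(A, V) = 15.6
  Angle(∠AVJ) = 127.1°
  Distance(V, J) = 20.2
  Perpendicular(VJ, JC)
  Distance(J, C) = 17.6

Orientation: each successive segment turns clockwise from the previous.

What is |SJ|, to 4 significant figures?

36.64

G is at the origin; GS runs at -30.4° with length 21.3, so S = (18.37, -10.78). ∠GSA = 52.2° gives SA at -158.2° from the x-axis; with |SA| = 15.3, A = (4.166, -16.46). ∠SAV = 124.6° gives AV at 146.4° from the x-axis; with |AV| = 15.6, V = (-8.828, -7.828). ∠AVJ = 127.1° gives VJ at 93.50° from the x-axis; with |VJ| = 20.2, J = (-10.06, 12.33). Then |SJ| = |J − S| = 36.64.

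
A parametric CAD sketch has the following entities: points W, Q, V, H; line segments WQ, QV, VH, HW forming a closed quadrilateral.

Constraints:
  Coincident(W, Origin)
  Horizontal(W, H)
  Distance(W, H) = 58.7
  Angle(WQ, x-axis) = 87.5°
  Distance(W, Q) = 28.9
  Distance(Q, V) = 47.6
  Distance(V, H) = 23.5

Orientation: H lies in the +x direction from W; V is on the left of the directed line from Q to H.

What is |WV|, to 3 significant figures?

52.6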